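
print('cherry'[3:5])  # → rr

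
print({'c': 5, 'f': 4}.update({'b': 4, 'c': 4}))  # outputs None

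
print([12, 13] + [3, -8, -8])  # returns [12, 13, 3, -8, -8]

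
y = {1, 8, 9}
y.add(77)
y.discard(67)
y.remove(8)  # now {1, 9, 77}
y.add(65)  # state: {1, 9, 65, 77}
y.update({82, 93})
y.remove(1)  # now {9, 65, 77, 82, 93}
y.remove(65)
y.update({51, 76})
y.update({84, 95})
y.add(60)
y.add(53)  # {9, 51, 53, 60, 76, 77, 82, 84, 93, 95}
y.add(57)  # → {9, 51, 53, 57, 60, 76, 77, 82, 84, 93, 95}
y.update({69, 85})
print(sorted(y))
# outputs [9, 51, 53, 57, 60, 69, 76, 77, 82, 84, 85, 93, 95]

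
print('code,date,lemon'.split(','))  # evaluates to ['code', 'date', 'lemon']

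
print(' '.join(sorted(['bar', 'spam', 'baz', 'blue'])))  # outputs bar baz blue spam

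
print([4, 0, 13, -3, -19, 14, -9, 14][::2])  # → [4, 13, -19, -9]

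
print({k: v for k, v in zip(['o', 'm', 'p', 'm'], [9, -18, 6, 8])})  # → {'o': 9, 'm': 8, 'p': 6}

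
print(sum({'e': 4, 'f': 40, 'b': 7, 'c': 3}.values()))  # 54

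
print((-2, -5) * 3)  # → (-2, -5, -2, -5, -2, -5)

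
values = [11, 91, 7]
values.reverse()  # [7, 91, 11]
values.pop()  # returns 11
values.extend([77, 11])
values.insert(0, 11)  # [11, 7, 91, 77, 11]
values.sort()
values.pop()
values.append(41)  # [7, 11, 11, 77, 41]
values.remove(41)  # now [7, 11, 11, 77]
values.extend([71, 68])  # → [7, 11, 11, 77, 71, 68]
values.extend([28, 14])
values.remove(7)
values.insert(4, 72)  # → [11, 11, 77, 71, 72, 68, 28, 14]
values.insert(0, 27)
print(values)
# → [27, 11, 11, 77, 71, 72, 68, 28, 14]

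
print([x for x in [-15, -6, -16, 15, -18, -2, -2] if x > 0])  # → [15]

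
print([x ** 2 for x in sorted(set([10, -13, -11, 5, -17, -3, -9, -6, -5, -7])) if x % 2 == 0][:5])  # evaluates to [36, 100]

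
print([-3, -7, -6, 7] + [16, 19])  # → [-3, -7, -6, 7, 16, 19]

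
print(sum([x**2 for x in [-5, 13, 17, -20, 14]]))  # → 1079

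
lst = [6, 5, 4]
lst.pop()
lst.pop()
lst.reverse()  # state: [6]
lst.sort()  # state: [6]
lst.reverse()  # [6]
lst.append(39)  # [6, 39]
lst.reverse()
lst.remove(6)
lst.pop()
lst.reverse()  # []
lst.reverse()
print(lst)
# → []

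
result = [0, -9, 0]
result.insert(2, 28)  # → [0, -9, 28, 0]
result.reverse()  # [0, 28, -9, 0]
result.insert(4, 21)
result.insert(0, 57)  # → [57, 0, 28, -9, 0, 21]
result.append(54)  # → [57, 0, 28, -9, 0, 21, 54]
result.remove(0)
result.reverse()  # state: [54, 21, 0, -9, 28, 57]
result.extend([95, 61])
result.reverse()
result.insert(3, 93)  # [61, 95, 57, 93, 28, -9, 0, 21, 54]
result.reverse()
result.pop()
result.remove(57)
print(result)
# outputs [54, 21, 0, -9, 28, 93, 95]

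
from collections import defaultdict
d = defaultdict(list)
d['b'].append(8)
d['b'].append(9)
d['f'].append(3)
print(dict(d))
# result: {'b': [8, 9], 'f': [3]}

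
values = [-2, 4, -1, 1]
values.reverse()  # [1, -1, 4, -2]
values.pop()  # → -2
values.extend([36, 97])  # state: [1, -1, 4, 36, 97]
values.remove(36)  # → [1, -1, 4, 97]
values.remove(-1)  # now [1, 4, 97]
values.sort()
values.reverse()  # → [97, 4, 1]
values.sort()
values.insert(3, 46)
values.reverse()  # [46, 97, 4, 1]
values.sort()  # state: [1, 4, 46, 97]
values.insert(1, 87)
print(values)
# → [1, 87, 4, 46, 97]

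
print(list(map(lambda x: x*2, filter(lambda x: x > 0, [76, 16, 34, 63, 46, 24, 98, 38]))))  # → [152, 32, 68, 126, 92, 48, 196, 76]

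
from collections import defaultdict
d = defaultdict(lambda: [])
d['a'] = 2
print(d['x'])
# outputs []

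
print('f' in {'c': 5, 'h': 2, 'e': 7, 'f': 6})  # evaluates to True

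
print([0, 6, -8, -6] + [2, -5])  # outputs [0, 6, -8, -6, 2, -5]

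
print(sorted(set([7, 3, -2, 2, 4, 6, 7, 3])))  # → [-2, 2, 3, 4, 6, 7]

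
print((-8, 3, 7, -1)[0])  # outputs -8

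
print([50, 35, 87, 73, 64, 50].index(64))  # 4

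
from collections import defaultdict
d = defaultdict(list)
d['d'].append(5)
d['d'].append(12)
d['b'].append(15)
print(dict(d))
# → {'d': [5, 12], 'b': [15]}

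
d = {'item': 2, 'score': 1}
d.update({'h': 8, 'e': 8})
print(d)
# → {'item': 2, 'score': 1, 'h': 8, 'e': 8}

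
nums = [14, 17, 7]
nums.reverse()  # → [7, 17, 14]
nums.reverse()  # [14, 17, 7]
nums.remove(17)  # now [14, 7]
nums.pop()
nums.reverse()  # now [14]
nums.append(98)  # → [14, 98]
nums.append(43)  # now [14, 98, 43]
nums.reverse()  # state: [43, 98, 14]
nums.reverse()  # [14, 98, 43]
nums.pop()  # 43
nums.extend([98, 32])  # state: [14, 98, 98, 32]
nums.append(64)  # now [14, 98, 98, 32, 64]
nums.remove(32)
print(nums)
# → [14, 98, 98, 64]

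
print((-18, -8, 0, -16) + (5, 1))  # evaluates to (-18, -8, 0, -16, 5, 1)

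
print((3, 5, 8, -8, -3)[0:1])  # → (3,)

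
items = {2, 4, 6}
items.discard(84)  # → {2, 4, 6}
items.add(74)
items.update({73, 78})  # {2, 4, 6, 73, 74, 78}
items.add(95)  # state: {2, 4, 6, 73, 74, 78, 95}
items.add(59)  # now {2, 4, 6, 59, 73, 74, 78, 95}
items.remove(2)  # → {4, 6, 59, 73, 74, 78, 95}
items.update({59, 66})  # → {4, 6, 59, 66, 73, 74, 78, 95}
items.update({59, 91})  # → {4, 6, 59, 66, 73, 74, 78, 91, 95}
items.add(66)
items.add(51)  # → {4, 6, 51, 59, 66, 73, 74, 78, 91, 95}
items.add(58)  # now {4, 6, 51, 58, 59, 66, 73, 74, 78, 91, 95}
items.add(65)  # {4, 6, 51, 58, 59, 65, 66, 73, 74, 78, 91, 95}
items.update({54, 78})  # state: {4, 6, 51, 54, 58, 59, 65, 66, 73, 74, 78, 91, 95}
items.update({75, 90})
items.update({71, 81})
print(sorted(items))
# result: [4, 6, 51, 54, 58, 59, 65, 66, 71, 73, 74, 75, 78, 81, 90, 91, 95]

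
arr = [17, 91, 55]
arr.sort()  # [17, 55, 91]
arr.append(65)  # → [17, 55, 91, 65]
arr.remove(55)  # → [17, 91, 65]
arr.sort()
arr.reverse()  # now [91, 65, 17]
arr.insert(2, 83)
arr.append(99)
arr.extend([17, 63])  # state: [91, 65, 83, 17, 99, 17, 63]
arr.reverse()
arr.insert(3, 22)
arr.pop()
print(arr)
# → [63, 17, 99, 22, 17, 83, 65]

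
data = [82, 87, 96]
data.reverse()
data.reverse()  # [82, 87, 96]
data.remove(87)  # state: [82, 96]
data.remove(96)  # [82]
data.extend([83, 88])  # [82, 83, 88]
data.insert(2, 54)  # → [82, 83, 54, 88]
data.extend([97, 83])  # [82, 83, 54, 88, 97, 83]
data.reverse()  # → [83, 97, 88, 54, 83, 82]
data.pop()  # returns 82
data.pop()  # 83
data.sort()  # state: [54, 83, 88, 97]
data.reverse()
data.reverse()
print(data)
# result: [54, 83, 88, 97]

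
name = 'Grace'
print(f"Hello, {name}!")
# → Hello, Grace!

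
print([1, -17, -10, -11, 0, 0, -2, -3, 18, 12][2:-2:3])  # [-10, 0]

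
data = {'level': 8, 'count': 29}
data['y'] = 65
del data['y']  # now {'level': 8, 'count': 29}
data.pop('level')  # 8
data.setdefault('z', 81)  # 81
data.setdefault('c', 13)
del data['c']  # {'count': 29, 'z': 81}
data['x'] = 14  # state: {'count': 29, 'z': 81, 'x': 14}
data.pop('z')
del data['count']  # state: {'x': 14}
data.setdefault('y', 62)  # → 62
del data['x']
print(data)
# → {'y': 62}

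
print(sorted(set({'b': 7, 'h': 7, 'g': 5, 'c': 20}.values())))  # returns [5, 7, 20]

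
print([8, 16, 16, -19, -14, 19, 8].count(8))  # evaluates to 2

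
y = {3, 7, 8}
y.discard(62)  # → {3, 7, 8}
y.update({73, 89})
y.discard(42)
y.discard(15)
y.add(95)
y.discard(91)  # {3, 7, 8, 73, 89, 95}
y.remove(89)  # {3, 7, 8, 73, 95}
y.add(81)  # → {3, 7, 8, 73, 81, 95}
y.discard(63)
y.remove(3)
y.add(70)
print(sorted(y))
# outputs [7, 8, 70, 73, 81, 95]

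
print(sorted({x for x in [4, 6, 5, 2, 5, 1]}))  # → [1, 2, 4, 5, 6]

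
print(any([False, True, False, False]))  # True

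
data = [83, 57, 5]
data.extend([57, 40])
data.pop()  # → 40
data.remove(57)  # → [83, 5, 57]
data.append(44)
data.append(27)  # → [83, 5, 57, 44, 27]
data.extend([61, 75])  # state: [83, 5, 57, 44, 27, 61, 75]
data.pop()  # 75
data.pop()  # 61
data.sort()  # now [5, 27, 44, 57, 83]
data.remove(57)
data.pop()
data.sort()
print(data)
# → [5, 27, 44]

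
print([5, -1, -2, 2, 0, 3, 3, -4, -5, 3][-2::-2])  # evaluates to [-5, 3, 0, -2, 5]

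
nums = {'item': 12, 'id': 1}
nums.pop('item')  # 12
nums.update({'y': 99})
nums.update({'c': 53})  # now {'id': 1, 'y': 99, 'c': 53}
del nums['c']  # {'id': 1, 'y': 99}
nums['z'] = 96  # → {'id': 1, 'y': 99, 'z': 96}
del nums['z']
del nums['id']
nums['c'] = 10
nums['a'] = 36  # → {'y': 99, 'c': 10, 'a': 36}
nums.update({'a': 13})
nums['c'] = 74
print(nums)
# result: {'y': 99, 'c': 74, 'a': 13}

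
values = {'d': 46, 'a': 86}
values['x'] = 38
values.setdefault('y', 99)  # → 99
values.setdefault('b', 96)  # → 96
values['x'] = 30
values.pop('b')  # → 96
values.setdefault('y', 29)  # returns 99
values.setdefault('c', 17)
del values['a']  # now {'d': 46, 'x': 30, 'y': 99, 'c': 17}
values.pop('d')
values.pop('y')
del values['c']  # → {'x': 30}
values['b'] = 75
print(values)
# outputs {'x': 30, 'b': 75}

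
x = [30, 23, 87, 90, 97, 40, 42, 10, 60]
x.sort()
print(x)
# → [10, 23, 30, 40, 42, 60, 87, 90, 97]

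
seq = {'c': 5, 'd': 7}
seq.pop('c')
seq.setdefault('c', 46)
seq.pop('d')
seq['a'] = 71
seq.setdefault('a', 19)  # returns 71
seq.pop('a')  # 71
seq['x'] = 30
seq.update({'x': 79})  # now {'c': 46, 'x': 79}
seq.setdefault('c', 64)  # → 46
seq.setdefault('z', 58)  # 58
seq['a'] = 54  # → {'c': 46, 'x': 79, 'z': 58, 'a': 54}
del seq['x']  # {'c': 46, 'z': 58, 'a': 54}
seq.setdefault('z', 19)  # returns 58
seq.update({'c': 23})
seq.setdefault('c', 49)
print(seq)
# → {'c': 23, 'z': 58, 'a': 54}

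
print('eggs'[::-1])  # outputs sgge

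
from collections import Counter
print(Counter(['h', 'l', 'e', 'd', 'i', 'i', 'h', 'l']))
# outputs Counter({'h': 2, 'l': 2, 'i': 2, 'e': 1, 'd': 1})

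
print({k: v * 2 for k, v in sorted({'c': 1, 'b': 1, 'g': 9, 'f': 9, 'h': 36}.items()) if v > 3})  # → {'f': 18, 'g': 18, 'h': 72}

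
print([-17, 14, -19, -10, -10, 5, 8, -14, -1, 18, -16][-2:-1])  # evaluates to [18]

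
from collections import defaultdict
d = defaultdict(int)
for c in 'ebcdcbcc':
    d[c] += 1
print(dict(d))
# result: {'e': 1, 'b': 2, 'c': 4, 'd': 1}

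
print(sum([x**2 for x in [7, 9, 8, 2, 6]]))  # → 234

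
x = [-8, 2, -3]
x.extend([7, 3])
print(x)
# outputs [-8, 2, -3, 7, 3]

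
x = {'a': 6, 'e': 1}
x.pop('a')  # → 6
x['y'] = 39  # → {'e': 1, 'y': 39}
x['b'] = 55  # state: {'e': 1, 'y': 39, 'b': 55}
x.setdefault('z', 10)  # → 10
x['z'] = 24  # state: {'e': 1, 'y': 39, 'b': 55, 'z': 24}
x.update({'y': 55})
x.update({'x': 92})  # {'e': 1, 'y': 55, 'b': 55, 'z': 24, 'x': 92}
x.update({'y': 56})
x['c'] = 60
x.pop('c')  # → 60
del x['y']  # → {'e': 1, 'b': 55, 'z': 24, 'x': 92}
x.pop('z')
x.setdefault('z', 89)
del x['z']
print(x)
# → {'e': 1, 'b': 55, 'x': 92}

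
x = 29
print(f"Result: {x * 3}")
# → Result: 87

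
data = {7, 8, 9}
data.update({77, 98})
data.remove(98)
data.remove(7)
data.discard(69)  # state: {8, 9, 77}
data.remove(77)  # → {8, 9}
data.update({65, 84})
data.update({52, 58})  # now {8, 9, 52, 58, 65, 84}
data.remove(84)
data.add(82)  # {8, 9, 52, 58, 65, 82}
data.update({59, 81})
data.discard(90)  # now {8, 9, 52, 58, 59, 65, 81, 82}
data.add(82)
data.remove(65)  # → {8, 9, 52, 58, 59, 81, 82}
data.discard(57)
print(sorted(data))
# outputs [8, 9, 52, 58, 59, 81, 82]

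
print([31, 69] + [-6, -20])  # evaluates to [31, 69, -6, -20]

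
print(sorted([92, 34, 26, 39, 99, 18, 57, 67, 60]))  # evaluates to [18, 26, 34, 39, 57, 60, 67, 92, 99]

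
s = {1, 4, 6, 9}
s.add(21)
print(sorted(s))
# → [1, 4, 6, 9, 21]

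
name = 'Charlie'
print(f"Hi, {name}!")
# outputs Hi, Charlie!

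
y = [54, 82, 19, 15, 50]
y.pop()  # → 50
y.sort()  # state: [15, 19, 54, 82]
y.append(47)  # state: [15, 19, 54, 82, 47]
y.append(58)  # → [15, 19, 54, 82, 47, 58]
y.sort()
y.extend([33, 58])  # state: [15, 19, 47, 54, 58, 82, 33, 58]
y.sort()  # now [15, 19, 33, 47, 54, 58, 58, 82]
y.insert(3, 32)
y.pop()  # 82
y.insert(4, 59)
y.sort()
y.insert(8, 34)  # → [15, 19, 32, 33, 47, 54, 58, 58, 34, 59]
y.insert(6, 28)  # [15, 19, 32, 33, 47, 54, 28, 58, 58, 34, 59]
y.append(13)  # [15, 19, 32, 33, 47, 54, 28, 58, 58, 34, 59, 13]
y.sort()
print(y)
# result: [13, 15, 19, 28, 32, 33, 34, 47, 54, 58, 58, 59]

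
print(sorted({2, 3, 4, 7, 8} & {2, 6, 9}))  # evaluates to [2]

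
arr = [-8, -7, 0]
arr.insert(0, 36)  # [36, -8, -7, 0]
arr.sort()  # [-8, -7, 0, 36]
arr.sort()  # [-8, -7, 0, 36]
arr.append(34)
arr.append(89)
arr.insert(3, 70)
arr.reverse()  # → [89, 34, 36, 70, 0, -7, -8]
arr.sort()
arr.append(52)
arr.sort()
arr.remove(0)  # [-8, -7, 34, 36, 52, 70, 89]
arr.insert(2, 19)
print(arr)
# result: [-8, -7, 19, 34, 36, 52, 70, 89]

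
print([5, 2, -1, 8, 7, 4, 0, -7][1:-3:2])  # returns [2, 8]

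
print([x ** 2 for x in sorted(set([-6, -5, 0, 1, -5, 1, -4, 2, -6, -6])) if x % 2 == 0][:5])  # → [36, 16, 0, 4]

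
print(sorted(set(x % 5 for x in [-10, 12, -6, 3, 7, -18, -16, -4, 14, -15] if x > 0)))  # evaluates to [2, 3, 4]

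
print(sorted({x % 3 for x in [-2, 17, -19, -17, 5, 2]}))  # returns [1, 2]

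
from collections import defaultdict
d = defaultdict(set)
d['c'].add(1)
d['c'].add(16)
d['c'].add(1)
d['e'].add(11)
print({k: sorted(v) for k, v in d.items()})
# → {'c': [1, 16], 'e': [11]}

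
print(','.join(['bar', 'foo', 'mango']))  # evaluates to bar,foo,mango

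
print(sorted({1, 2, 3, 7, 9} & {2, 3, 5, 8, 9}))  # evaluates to [2, 3, 9]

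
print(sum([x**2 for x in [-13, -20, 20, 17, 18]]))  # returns 1582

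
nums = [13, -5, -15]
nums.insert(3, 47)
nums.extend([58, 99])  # [13, -5, -15, 47, 58, 99]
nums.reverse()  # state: [99, 58, 47, -15, -5, 13]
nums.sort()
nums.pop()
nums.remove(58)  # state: [-15, -5, 13, 47]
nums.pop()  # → 47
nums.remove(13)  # [-15, -5]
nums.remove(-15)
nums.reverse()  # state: [-5]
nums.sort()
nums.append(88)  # [-5, 88]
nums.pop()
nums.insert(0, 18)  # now [18, -5]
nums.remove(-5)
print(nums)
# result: [18]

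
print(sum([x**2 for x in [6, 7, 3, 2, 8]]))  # 162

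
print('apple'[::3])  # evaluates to al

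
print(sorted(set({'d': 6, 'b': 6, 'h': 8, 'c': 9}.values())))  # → [6, 8, 9]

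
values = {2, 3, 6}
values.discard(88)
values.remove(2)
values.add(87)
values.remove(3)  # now {6, 87}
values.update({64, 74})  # {6, 64, 74, 87}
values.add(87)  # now {6, 64, 74, 87}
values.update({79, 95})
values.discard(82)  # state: {6, 64, 74, 79, 87, 95}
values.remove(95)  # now {6, 64, 74, 79, 87}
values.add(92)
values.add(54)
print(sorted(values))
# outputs [6, 54, 64, 74, 79, 87, 92]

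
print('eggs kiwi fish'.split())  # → ['eggs', 'kiwi', 'fish']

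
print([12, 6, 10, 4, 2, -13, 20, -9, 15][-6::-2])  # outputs [4, 6]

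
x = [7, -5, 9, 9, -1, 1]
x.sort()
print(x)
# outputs [-5, -1, 1, 7, 9, 9]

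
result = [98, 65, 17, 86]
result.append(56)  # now [98, 65, 17, 86, 56]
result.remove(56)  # [98, 65, 17, 86]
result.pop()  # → 86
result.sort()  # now [17, 65, 98]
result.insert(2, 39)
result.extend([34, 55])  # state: [17, 65, 39, 98, 34, 55]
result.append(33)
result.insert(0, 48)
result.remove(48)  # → [17, 65, 39, 98, 34, 55, 33]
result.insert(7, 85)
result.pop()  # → 85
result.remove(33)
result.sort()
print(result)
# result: [17, 34, 39, 55, 65, 98]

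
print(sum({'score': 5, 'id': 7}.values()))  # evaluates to 12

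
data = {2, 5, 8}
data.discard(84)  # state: {2, 5, 8}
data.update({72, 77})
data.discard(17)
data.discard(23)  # {2, 5, 8, 72, 77}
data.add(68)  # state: {2, 5, 8, 68, 72, 77}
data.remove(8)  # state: {2, 5, 68, 72, 77}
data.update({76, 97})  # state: {2, 5, 68, 72, 76, 77, 97}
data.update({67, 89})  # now {2, 5, 67, 68, 72, 76, 77, 89, 97}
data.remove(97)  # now {2, 5, 67, 68, 72, 76, 77, 89}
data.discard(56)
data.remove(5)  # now {2, 67, 68, 72, 76, 77, 89}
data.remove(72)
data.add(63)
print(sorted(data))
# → [2, 63, 67, 68, 76, 77, 89]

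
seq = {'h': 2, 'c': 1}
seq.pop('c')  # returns 1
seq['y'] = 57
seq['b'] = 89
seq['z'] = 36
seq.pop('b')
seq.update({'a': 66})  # {'h': 2, 'y': 57, 'z': 36, 'a': 66}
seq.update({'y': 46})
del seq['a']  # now {'h': 2, 'y': 46, 'z': 36}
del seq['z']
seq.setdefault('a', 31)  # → 31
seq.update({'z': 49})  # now {'h': 2, 'y': 46, 'a': 31, 'z': 49}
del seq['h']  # {'y': 46, 'a': 31, 'z': 49}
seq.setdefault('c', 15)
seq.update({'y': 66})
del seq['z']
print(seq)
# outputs {'y': 66, 'a': 31, 'c': 15}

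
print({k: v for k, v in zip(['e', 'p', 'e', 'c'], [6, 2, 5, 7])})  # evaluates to {'e': 5, 'p': 2, 'c': 7}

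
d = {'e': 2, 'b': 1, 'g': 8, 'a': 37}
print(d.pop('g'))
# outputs 8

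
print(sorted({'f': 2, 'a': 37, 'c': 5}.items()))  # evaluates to [('a', 37), ('c', 5), ('f', 2)]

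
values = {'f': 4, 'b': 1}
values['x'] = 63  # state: {'f': 4, 'b': 1, 'x': 63}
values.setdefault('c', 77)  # 77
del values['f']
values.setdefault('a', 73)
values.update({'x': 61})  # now {'b': 1, 'x': 61, 'c': 77, 'a': 73}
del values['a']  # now {'b': 1, 'x': 61, 'c': 77}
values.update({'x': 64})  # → {'b': 1, 'x': 64, 'c': 77}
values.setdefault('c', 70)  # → 77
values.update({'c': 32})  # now {'b': 1, 'x': 64, 'c': 32}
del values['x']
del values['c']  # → {'b': 1}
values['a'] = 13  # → {'b': 1, 'a': 13}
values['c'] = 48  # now {'b': 1, 'a': 13, 'c': 48}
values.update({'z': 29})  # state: {'b': 1, 'a': 13, 'c': 48, 'z': 29}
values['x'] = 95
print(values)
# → {'b': 1, 'a': 13, 'c': 48, 'z': 29, 'x': 95}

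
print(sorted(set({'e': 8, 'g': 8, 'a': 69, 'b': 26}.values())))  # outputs [8, 26, 69]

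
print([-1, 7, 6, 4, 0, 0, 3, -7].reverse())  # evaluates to None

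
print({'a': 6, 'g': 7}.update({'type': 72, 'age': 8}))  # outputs None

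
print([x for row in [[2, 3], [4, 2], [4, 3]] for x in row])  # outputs [2, 3, 4, 2, 4, 3]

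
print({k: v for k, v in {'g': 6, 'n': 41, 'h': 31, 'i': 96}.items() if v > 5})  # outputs {'g': 6, 'n': 41, 'h': 31, 'i': 96}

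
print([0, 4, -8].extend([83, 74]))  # None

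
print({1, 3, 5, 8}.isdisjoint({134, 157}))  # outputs True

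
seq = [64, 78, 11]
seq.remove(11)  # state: [64, 78]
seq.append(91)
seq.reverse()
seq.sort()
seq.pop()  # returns 91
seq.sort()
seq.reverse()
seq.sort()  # [64, 78]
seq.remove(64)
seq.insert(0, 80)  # [80, 78]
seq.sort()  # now [78, 80]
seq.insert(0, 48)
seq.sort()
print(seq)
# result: [48, 78, 80]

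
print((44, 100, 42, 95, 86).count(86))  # 1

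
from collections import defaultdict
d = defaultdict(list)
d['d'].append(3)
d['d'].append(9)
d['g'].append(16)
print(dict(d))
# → {'d': [3, 9], 'g': [16]}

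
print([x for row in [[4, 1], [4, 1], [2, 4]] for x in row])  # [4, 1, 4, 1, 2, 4]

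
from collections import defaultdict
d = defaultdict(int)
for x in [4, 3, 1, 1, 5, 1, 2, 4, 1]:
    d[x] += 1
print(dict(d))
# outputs {4: 2, 3: 1, 1: 4, 5: 1, 2: 1}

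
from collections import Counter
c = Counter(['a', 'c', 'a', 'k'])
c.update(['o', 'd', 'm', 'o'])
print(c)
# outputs Counter({'a': 2, 'o': 2, 'c': 1, 'k': 1, 'd': 1, 'm': 1})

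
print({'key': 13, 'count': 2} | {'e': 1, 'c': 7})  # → {'key': 13, 'count': 2, 'e': 1, 'c': 7}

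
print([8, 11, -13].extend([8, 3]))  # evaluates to None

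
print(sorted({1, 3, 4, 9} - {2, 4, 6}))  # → [1, 3, 9]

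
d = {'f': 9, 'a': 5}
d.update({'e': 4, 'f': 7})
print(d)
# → {'f': 7, 'a': 5, 'e': 4}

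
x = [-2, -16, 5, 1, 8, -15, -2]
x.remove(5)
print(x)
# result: [-2, -16, 1, 8, -15, -2]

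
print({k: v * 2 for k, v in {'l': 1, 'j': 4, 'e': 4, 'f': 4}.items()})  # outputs {'l': 2, 'j': 8, 'e': 8, 'f': 8}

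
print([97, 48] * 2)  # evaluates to [97, 48, 97, 48]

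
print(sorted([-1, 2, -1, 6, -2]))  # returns [-2, -1, -1, 2, 6]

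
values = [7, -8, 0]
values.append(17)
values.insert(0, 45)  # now [45, 7, -8, 0, 17]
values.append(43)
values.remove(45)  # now [7, -8, 0, 17, 43]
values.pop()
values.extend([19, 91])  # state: [7, -8, 0, 17, 19, 91]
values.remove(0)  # [7, -8, 17, 19, 91]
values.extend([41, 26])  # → [7, -8, 17, 19, 91, 41, 26]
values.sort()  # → [-8, 7, 17, 19, 26, 41, 91]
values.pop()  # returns 91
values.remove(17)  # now [-8, 7, 19, 26, 41]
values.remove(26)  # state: [-8, 7, 19, 41]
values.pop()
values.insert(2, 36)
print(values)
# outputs [-8, 7, 36, 19]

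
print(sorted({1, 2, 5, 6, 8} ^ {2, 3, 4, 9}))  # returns [1, 3, 4, 5, 6, 8, 9]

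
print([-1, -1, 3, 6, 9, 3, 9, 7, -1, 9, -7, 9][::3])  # [-1, 6, 9, 9]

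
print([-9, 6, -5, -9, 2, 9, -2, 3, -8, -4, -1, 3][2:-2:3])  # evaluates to [-5, 9, -8]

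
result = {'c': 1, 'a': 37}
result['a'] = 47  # {'c': 1, 'a': 47}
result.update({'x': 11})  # {'c': 1, 'a': 47, 'x': 11}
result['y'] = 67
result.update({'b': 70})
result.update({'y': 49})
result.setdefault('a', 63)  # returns 47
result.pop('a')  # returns 47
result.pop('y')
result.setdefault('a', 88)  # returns 88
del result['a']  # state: {'c': 1, 'x': 11, 'b': 70}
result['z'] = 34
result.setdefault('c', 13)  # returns 1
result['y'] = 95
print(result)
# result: {'c': 1, 'x': 11, 'b': 70, 'z': 34, 'y': 95}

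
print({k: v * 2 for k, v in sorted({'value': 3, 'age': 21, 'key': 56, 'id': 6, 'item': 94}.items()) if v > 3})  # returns {'age': 42, 'id': 12, 'item': 188, 'key': 112}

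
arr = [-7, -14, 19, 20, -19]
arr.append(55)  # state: [-7, -14, 19, 20, -19, 55]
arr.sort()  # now [-19, -14, -7, 19, 20, 55]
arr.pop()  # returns 55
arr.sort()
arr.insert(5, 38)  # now [-19, -14, -7, 19, 20, 38]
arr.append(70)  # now [-19, -14, -7, 19, 20, 38, 70]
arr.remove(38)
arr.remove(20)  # [-19, -14, -7, 19, 70]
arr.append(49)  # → [-19, -14, -7, 19, 70, 49]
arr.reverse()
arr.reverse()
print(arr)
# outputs [-19, -14, -7, 19, 70, 49]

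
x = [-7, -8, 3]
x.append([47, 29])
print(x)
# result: [-7, -8, 3, [47, 29]]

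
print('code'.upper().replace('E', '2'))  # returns COD2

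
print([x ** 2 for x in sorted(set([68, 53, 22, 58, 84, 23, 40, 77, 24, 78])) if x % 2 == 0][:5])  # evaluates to [484, 576, 1600, 3364, 4624]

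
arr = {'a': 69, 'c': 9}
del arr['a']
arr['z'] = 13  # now {'c': 9, 'z': 13}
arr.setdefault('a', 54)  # 54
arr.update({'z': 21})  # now {'c': 9, 'z': 21, 'a': 54}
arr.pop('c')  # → 9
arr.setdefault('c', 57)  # 57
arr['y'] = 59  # {'z': 21, 'a': 54, 'c': 57, 'y': 59}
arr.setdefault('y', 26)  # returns 59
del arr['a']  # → {'z': 21, 'c': 57, 'y': 59}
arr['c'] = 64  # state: {'z': 21, 'c': 64, 'y': 59}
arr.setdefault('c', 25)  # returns 64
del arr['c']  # {'z': 21, 'y': 59}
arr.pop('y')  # 59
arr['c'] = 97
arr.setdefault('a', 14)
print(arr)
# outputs {'z': 21, 'c': 97, 'a': 14}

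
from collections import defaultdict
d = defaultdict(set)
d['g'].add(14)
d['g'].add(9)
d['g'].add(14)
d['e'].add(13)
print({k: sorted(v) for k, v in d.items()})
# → {'g': [9, 14], 'e': [13]}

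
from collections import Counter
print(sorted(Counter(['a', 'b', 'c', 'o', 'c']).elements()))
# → ['a', 'b', 'c', 'c', 'o']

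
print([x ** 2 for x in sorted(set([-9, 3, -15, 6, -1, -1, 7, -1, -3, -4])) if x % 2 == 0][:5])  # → [16, 36]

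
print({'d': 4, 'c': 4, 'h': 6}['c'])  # 4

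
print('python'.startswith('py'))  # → True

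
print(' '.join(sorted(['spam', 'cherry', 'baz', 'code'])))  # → baz cherry code spam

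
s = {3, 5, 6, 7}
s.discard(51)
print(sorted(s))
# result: [3, 5, 6, 7]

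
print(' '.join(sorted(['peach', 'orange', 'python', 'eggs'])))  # eggs orange peach python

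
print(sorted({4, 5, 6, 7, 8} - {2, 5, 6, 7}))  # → [4, 8]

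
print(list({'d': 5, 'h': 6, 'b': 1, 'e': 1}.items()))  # [('d', 5), ('h', 6), ('b', 1), ('e', 1)]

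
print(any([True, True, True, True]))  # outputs True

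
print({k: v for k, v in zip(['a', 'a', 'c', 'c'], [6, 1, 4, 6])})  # {'a': 1, 'c': 6}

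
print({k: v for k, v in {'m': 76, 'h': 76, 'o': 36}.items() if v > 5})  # {'m': 76, 'h': 76, 'o': 36}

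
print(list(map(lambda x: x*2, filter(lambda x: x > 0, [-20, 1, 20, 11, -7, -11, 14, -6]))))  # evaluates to [2, 40, 22, 28]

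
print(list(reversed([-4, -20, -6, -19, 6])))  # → [6, -19, -6, -20, -4]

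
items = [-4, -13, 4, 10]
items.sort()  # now [-13, -4, 4, 10]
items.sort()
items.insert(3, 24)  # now [-13, -4, 4, 24, 10]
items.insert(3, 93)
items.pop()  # 10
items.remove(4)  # [-13, -4, 93, 24]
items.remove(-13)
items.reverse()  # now [24, 93, -4]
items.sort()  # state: [-4, 24, 93]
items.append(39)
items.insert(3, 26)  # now [-4, 24, 93, 26, 39]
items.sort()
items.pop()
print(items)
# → [-4, 24, 26, 39]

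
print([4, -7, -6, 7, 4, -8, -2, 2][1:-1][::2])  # [-7, 7, -8]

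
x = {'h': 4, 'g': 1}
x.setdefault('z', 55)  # 55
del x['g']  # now {'h': 4, 'z': 55}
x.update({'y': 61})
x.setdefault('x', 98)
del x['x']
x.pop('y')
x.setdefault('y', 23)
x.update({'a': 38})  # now {'h': 4, 'z': 55, 'y': 23, 'a': 38}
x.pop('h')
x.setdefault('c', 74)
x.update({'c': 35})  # {'z': 55, 'y': 23, 'a': 38, 'c': 35}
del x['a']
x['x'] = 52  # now {'z': 55, 'y': 23, 'c': 35, 'x': 52}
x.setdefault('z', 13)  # 55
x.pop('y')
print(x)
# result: {'z': 55, 'c': 35, 'x': 52}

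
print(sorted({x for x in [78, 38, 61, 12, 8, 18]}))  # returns [8, 12, 18, 38, 61, 78]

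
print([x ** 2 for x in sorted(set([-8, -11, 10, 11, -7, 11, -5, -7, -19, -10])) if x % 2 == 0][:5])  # [100, 64, 100]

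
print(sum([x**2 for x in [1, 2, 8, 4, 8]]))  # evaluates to 149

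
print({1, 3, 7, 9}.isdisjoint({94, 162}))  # True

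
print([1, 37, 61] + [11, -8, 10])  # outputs [1, 37, 61, 11, -8, 10]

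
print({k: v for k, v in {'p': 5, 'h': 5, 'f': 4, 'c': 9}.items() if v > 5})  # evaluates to {'c': 9}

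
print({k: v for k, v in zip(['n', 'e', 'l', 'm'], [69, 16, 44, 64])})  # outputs {'n': 69, 'e': 16, 'l': 44, 'm': 64}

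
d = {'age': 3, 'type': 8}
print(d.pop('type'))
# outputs 8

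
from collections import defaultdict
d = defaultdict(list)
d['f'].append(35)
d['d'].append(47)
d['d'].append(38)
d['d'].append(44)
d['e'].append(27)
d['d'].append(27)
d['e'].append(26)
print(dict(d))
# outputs {'f': [35], 'd': [47, 38, 44, 27], 'e': [27, 26]}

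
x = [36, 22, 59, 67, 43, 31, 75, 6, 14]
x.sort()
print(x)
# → [6, 14, 22, 31, 36, 43, 59, 67, 75]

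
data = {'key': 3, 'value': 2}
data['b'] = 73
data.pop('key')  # 3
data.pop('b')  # 73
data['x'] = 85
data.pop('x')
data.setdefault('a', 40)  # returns 40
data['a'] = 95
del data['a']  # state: {'value': 2}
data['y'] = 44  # {'value': 2, 'y': 44}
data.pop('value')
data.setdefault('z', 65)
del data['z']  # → {'y': 44}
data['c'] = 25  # {'y': 44, 'c': 25}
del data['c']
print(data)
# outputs {'y': 44}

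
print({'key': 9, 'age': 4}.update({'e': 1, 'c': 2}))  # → None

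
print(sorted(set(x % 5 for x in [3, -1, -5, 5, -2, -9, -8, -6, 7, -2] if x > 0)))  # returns [0, 2, 3]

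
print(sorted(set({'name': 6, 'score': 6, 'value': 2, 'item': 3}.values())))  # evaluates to [2, 3, 6]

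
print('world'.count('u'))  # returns 0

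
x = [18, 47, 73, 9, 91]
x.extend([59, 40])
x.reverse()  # [40, 59, 91, 9, 73, 47, 18]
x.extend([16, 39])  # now [40, 59, 91, 9, 73, 47, 18, 16, 39]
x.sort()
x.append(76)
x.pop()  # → 76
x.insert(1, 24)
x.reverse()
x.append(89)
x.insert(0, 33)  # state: [33, 91, 73, 59, 47, 40, 39, 18, 16, 24, 9, 89]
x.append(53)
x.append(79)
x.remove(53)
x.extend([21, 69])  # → [33, 91, 73, 59, 47, 40, 39, 18, 16, 24, 9, 89, 79, 21, 69]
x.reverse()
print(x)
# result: [69, 21, 79, 89, 9, 24, 16, 18, 39, 40, 47, 59, 73, 91, 33]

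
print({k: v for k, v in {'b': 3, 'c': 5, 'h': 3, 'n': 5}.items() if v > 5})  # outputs {}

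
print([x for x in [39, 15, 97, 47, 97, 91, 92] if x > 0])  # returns [39, 15, 97, 47, 97, 91, 92]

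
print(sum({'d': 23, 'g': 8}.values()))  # 31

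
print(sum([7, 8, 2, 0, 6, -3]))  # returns 20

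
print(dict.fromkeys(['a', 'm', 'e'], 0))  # {'a': 0, 'm': 0, 'e': 0}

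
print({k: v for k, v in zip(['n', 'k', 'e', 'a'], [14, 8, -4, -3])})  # {'n': 14, 'k': 8, 'e': -4, 'a': -3}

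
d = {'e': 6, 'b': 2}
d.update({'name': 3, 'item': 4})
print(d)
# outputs {'e': 6, 'b': 2, 'name': 3, 'item': 4}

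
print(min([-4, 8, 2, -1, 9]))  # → -4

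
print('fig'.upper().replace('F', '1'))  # 1IG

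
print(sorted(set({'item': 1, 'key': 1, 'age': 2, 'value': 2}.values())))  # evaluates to [1, 2]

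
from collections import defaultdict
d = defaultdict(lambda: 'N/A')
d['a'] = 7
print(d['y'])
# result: N/A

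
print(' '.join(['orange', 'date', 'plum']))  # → orange date plum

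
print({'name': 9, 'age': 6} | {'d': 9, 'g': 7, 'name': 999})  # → {'name': 999, 'age': 6, 'd': 9, 'g': 7}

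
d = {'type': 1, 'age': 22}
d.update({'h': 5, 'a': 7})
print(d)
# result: {'type': 1, 'age': 22, 'h': 5, 'a': 7}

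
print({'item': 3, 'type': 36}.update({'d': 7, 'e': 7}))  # None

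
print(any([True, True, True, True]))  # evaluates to True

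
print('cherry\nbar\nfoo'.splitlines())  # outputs ['cherry', 'bar', 'foo']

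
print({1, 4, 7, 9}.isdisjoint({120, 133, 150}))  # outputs True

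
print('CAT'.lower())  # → cat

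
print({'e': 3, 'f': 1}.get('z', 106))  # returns 106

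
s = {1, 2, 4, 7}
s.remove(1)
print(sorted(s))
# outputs [2, 4, 7]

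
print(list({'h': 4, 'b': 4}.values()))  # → [4, 4]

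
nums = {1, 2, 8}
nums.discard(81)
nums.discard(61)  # {1, 2, 8}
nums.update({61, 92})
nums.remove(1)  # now {2, 8, 61, 92}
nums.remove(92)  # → {2, 8, 61}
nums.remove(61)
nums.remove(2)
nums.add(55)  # {8, 55}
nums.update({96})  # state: {8, 55, 96}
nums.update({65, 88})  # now {8, 55, 65, 88, 96}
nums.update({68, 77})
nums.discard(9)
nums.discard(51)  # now {8, 55, 65, 68, 77, 88, 96}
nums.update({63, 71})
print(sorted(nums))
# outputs [8, 55, 63, 65, 68, 71, 77, 88, 96]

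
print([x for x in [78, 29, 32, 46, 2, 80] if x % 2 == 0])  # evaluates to [78, 32, 46, 2, 80]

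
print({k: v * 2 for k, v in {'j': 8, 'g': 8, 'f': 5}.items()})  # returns {'j': 16, 'g': 16, 'f': 10}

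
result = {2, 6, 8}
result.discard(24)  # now {2, 6, 8}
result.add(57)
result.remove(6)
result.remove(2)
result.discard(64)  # {8, 57}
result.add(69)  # {8, 57, 69}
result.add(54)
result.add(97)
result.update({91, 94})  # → {8, 54, 57, 69, 91, 94, 97}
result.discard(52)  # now {8, 54, 57, 69, 91, 94, 97}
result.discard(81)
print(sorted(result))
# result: [8, 54, 57, 69, 91, 94, 97]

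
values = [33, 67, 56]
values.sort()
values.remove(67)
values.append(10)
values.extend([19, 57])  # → [33, 56, 10, 19, 57]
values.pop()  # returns 57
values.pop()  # 19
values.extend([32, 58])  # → [33, 56, 10, 32, 58]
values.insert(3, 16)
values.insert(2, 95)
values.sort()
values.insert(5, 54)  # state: [10, 16, 32, 33, 56, 54, 58, 95]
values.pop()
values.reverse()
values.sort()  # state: [10, 16, 32, 33, 54, 56, 58]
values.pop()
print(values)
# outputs [10, 16, 32, 33, 54, 56]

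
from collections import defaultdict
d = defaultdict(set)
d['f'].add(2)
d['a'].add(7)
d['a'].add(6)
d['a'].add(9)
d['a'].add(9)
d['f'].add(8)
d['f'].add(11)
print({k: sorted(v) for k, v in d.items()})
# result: {'f': [2, 8, 11], 'a': [6, 7, 9]}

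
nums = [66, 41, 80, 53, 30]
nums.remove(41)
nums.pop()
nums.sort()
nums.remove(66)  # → [53, 80]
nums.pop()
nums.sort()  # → [53]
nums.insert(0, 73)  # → [73, 53]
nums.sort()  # [53, 73]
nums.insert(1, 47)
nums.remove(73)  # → [53, 47]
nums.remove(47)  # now [53]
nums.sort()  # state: [53]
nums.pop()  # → 53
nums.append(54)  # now [54]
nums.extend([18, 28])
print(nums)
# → [54, 18, 28]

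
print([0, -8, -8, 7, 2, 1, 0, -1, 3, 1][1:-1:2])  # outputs [-8, 7, 1, -1]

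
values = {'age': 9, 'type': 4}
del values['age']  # {'type': 4}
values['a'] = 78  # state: {'type': 4, 'a': 78}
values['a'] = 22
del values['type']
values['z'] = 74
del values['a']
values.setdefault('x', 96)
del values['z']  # {'x': 96}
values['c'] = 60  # {'x': 96, 'c': 60}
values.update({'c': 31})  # {'x': 96, 'c': 31}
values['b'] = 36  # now {'x': 96, 'c': 31, 'b': 36}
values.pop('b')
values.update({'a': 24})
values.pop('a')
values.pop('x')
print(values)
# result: {'c': 31}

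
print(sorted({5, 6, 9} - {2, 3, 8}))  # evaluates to [5, 6, 9]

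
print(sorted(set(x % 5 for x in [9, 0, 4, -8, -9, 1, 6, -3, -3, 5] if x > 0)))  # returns [0, 1, 4]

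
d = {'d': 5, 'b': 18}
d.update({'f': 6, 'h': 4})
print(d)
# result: {'d': 5, 'b': 18, 'f': 6, 'h': 4}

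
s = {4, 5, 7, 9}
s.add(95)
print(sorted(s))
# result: [4, 5, 7, 9, 95]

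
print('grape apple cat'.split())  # ['grape', 'apple', 'cat']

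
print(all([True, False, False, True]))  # False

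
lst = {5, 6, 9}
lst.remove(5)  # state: {6, 9}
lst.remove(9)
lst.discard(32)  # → {6}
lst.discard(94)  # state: {6}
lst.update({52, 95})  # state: {6, 52, 95}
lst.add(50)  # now {6, 50, 52, 95}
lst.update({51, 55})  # {6, 50, 51, 52, 55, 95}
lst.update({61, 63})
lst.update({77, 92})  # {6, 50, 51, 52, 55, 61, 63, 77, 92, 95}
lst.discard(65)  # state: {6, 50, 51, 52, 55, 61, 63, 77, 92, 95}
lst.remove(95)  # {6, 50, 51, 52, 55, 61, 63, 77, 92}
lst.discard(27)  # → {6, 50, 51, 52, 55, 61, 63, 77, 92}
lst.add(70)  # {6, 50, 51, 52, 55, 61, 63, 70, 77, 92}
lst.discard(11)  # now {6, 50, 51, 52, 55, 61, 63, 70, 77, 92}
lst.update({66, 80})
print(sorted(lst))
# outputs [6, 50, 51, 52, 55, 61, 63, 66, 70, 77, 80, 92]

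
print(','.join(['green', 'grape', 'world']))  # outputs green,grape,world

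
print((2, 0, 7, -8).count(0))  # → 1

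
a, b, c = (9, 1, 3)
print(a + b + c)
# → 13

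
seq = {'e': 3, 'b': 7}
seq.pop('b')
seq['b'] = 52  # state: {'e': 3, 'b': 52}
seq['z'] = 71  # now {'e': 3, 'b': 52, 'z': 71}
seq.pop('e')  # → 3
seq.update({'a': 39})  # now {'b': 52, 'z': 71, 'a': 39}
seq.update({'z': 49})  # {'b': 52, 'z': 49, 'a': 39}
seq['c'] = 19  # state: {'b': 52, 'z': 49, 'a': 39, 'c': 19}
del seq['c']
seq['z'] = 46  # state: {'b': 52, 'z': 46, 'a': 39}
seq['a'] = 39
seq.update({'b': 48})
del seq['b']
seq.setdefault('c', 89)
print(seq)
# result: {'z': 46, 'a': 39, 'c': 89}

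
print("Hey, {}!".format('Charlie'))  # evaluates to Hey, Charlie!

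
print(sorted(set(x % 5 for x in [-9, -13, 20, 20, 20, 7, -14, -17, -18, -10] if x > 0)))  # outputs [0, 2]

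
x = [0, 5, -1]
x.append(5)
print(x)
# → [0, 5, -1, 5]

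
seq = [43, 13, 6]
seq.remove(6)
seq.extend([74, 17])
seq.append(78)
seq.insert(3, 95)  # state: [43, 13, 74, 95, 17, 78]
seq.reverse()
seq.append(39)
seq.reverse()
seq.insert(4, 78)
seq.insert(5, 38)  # [39, 43, 13, 74, 78, 38, 95, 17, 78]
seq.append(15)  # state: [39, 43, 13, 74, 78, 38, 95, 17, 78, 15]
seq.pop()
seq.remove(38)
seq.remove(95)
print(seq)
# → [39, 43, 13, 74, 78, 17, 78]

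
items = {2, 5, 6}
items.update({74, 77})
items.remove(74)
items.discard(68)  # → {2, 5, 6, 77}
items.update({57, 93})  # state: {2, 5, 6, 57, 77, 93}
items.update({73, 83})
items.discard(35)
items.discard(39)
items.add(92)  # {2, 5, 6, 57, 73, 77, 83, 92, 93}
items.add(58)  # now {2, 5, 6, 57, 58, 73, 77, 83, 92, 93}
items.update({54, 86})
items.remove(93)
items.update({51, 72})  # {2, 5, 6, 51, 54, 57, 58, 72, 73, 77, 83, 86, 92}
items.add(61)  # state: {2, 5, 6, 51, 54, 57, 58, 61, 72, 73, 77, 83, 86, 92}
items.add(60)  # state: {2, 5, 6, 51, 54, 57, 58, 60, 61, 72, 73, 77, 83, 86, 92}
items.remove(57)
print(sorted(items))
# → [2, 5, 6, 51, 54, 58, 60, 61, 72, 73, 77, 83, 86, 92]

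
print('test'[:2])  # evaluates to te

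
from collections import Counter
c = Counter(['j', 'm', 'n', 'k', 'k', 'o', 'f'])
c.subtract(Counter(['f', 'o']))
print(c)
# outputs Counter({'k': 2, 'j': 1, 'm': 1, 'n': 1, 'o': 0, 'f': 0})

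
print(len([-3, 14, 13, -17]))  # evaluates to 4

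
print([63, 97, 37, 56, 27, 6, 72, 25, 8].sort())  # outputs None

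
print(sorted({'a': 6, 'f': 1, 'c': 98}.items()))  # [('a', 6), ('c', 98), ('f', 1)]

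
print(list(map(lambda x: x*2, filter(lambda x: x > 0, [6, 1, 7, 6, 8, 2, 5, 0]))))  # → [12, 2, 14, 12, 16, 4, 10]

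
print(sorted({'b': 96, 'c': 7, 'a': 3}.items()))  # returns [('a', 3), ('b', 96), ('c', 7)]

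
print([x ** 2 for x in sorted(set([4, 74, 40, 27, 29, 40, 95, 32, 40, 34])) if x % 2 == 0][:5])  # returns [16, 1024, 1156, 1600, 5476]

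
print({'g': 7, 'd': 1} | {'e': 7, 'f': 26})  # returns {'g': 7, 'd': 1, 'e': 7, 'f': 26}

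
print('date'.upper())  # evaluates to DATE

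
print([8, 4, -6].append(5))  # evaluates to None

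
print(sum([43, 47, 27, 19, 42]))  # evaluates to 178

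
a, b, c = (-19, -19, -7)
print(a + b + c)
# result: -45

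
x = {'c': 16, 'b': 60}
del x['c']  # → {'b': 60}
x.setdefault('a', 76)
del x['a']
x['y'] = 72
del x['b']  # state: {'y': 72}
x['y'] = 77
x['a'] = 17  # {'y': 77, 'a': 17}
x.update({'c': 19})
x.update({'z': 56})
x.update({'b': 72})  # {'y': 77, 'a': 17, 'c': 19, 'z': 56, 'b': 72}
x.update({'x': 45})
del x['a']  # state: {'y': 77, 'c': 19, 'z': 56, 'b': 72, 'x': 45}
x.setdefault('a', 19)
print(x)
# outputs {'y': 77, 'c': 19, 'z': 56, 'b': 72, 'x': 45, 'a': 19}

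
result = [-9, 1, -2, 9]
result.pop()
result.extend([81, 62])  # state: [-9, 1, -2, 81, 62]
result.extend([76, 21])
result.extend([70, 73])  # [-9, 1, -2, 81, 62, 76, 21, 70, 73]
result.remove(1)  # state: [-9, -2, 81, 62, 76, 21, 70, 73]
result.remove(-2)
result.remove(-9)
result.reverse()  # [73, 70, 21, 76, 62, 81]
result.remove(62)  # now [73, 70, 21, 76, 81]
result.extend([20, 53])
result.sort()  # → [20, 21, 53, 70, 73, 76, 81]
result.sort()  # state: [20, 21, 53, 70, 73, 76, 81]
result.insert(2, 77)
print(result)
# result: [20, 21, 77, 53, 70, 73, 76, 81]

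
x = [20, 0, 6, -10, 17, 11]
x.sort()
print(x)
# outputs [-10, 0, 6, 11, 17, 20]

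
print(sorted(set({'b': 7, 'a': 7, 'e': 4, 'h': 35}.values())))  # [4, 7, 35]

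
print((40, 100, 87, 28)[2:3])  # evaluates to (87,)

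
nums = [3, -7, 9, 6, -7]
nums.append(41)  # [3, -7, 9, 6, -7, 41]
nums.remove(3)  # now [-7, 9, 6, -7, 41]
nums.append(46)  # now [-7, 9, 6, -7, 41, 46]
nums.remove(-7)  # [9, 6, -7, 41, 46]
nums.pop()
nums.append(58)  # [9, 6, -7, 41, 58]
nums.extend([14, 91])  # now [9, 6, -7, 41, 58, 14, 91]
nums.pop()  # 91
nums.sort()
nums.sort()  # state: [-7, 6, 9, 14, 41, 58]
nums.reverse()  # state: [58, 41, 14, 9, 6, -7]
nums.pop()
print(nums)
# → [58, 41, 14, 9, 6]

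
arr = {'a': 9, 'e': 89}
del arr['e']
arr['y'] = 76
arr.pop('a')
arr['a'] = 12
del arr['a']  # {'y': 76}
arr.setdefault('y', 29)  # 76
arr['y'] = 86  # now {'y': 86}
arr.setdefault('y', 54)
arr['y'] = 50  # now {'y': 50}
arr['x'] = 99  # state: {'y': 50, 'x': 99}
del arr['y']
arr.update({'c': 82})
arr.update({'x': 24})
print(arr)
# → {'x': 24, 'c': 82}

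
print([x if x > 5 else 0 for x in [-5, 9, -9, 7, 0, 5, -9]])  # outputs [0, 9, 0, 7, 0, 0, 0]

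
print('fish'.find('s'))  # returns 2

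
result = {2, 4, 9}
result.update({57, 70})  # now {2, 4, 9, 57, 70}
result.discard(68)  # {2, 4, 9, 57, 70}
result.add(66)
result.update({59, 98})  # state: {2, 4, 9, 57, 59, 66, 70, 98}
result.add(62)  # {2, 4, 9, 57, 59, 62, 66, 70, 98}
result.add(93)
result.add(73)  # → {2, 4, 9, 57, 59, 62, 66, 70, 73, 93, 98}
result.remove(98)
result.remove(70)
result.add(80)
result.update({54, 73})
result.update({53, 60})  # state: {2, 4, 9, 53, 54, 57, 59, 60, 62, 66, 73, 80, 93}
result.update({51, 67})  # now {2, 4, 9, 51, 53, 54, 57, 59, 60, 62, 66, 67, 73, 80, 93}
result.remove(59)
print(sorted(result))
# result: [2, 4, 9, 51, 53, 54, 57, 60, 62, 66, 67, 73, 80, 93]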